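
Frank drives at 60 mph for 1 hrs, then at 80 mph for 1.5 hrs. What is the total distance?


Leg 1 distance:
60 x 1 = 60 miles
Leg 2 distance:
80 x 1.5 = 120 miles
Total distance:
60 + 120 = 180 miles

180 miles


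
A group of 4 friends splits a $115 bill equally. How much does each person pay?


Total bill: $115
Number of people: 4
Each pays: $115 / 4 = $28.75

$28.75


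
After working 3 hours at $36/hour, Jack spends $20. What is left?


Calculate earnings:
3 x $36 = $108
Subtract spending:
$108 - $20 = $88

$88


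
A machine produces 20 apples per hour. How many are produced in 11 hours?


Production rate: 20 apples per hour
Time: 11 hours
Total: 20 x 11 = 220 apples

220 apples


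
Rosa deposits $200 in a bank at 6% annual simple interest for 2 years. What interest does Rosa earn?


Use the formula I = P x R x T / 100
P x R x T = 200 x 6 x 2 = 2400
I = 2400 / 100 = $24

$24


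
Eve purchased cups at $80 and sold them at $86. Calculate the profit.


Selling price = $86
Cost price = $80
Profit = selling price - cost price:
Profit = $86 - $80 = $6

$6


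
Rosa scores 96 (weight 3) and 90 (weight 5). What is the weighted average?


Weighted sum:
3 x 96 + 5 x 90 = 738
Total weight:
3 + 5 = 8
Weighted average:
738 / 8 = 92.25

92.25


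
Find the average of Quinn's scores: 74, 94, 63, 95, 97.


Add the scores:
74 + 94 + 63 + 95 + 97 = 423
Divide by the number of tests:
423 / 5 = 84.6

84.6


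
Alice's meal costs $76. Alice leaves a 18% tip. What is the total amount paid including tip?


Calculate the tip:
18% of $76 = $13.68
Add tip to meal cost:
$76 + $13.68 = $89.68

$89.68


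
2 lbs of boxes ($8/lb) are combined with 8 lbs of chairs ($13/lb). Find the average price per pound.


Cost of boxes:
2 x $8 = $16
Cost of chairs:
8 x $13 = $104
Total cost: $16 + $104 = $120
Total weight: 10 lbs
Average: $120 / 10 = $12/lb

$12/lb


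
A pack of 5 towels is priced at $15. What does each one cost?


Total cost: $15
Number of items: 5
Unit price: $15 / 5 = $3

$3


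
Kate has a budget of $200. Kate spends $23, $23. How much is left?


Add up expenses:
$23 + $23 = $46
Subtract from budget:
$200 - $46 = $154

$154


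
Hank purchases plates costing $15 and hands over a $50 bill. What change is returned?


Start with the amount paid:
$50
Subtract the price:
$50 - $15 = $35

$35


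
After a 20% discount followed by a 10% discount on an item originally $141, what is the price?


First discount:
20% of $141 = $28.20
Price after first discount:
$141 - $28.20 = $112.80
Second discount:
10% of $112.80 = $11.28
Final price:
$112.80 - $11.28 = $101.52

$101.52


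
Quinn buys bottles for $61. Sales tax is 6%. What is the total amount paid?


Calculate the tax:
6% of $61 = $3.66
Add tax to price:
$61 + $3.66 = $64.66

$64.66


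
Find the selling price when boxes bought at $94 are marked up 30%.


Calculate the markup amount:
30% of $94 = $28.20
Add to cost:
$94 + $28.20 = $122.20

$122.20


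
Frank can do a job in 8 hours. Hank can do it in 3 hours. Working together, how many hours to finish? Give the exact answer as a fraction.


Frank's rate: 1/8 of the job per hour
Hank's rate: 1/3 of the job per hour
Combined rate: 1/8 + 1/3 = 11/24 per hour
Time = 1 / (11/24) = 24/11 hours (≈ 2.18 hours)

24/11 hours


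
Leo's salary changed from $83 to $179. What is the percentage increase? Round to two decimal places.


Find the absolute change:
|179 - 83| = 96
Divide by original and multiply by 100:
96 / 83 x 100 = 115.6626...% ≈ 115.66%

115.66%


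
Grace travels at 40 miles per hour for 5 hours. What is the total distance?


Use the formula: distance = speed x time
Speed = 40 mph, Time = 5 hours
40 x 5 = 200 miles

200 miles


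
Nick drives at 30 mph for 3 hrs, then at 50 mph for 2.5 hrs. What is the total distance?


Leg 1 distance:
30 x 3 = 90 miles
Leg 2 distance:
50 x 2.5 = 125 miles
Total distance:
90 + 125 = 215 miles

215 miles


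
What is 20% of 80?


Convert percentage to decimal:
20% = 0.2
Multiply:
80 x 0.2 = 16

16


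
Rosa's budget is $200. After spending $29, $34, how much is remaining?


Add up expenses:
$29 + $34 = $63
Subtract from budget:
$200 - $63 = $137

$137


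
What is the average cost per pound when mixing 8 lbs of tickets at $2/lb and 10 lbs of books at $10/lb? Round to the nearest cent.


Cost of tickets:
8 x $2 = $16
Cost of books:
10 x $10 = $100
Total cost: $16 + $100 = $116
Total weight: 18 lbs
Average: $116 / 18 = $6.4444... ≈ $6.44/lb

$6.44/lb


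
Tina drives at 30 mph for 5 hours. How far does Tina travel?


Use the formula: distance = speed x time
Speed = 30 mph, Time = 5 hours
30 x 5 = 150 miles

150 miles


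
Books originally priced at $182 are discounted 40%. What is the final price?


Calculate the discount amount:
40% of $182 = $72.80
Subtract from original:
$182 - $72.80 = $109.20

$109.20


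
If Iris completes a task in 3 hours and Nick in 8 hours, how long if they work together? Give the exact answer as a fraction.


Iris's rate: 1/3 of the job per hour
Nick's rate: 1/8 of the job per hour
Combined rate: 1/3 + 1/8 = 11/24 per hour
Time = 1 / (11/24) = 24/11 hours (≈ 2.18 hours)

24/11 hours


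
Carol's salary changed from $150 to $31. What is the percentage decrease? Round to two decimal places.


Find the absolute change:
|31 - 150| = 119
Divide by original and multiply by 100:
119 / 150 x 100 = 79.3333...% ≈ 79.33%

79.33%


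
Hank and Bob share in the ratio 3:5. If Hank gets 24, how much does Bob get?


Find the multiplier:
24 / 3 = 8
Apply to Bob's share:
5 x 8 = 40

40


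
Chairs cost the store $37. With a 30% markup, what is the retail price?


Calculate the markup amount:
30% of $37 = $11.10
Add to cost:
$37 + $11.10 = $48.10

$48.10


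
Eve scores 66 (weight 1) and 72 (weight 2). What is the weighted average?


Weighted sum:
1 x 66 + 2 x 72 = 210
Total weight:
1 + 2 = 3
Weighted average:
210 / 3 = 70

70


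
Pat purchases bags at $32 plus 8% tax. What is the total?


Calculate the tax:
8% of $32 = $2.56
Add tax to price:
$32 + $2.56 = $34.56

$34.56


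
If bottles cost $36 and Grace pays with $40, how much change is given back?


Start with the amount paid:
$40
Subtract the price:
$40 - $36 = $4

$4


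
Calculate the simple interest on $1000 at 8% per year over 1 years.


Use the formula I = P x R x T / 100
P x R x T = 1000 x 8 x 1 = 8000
I = 8000 / 100 = $80

$80


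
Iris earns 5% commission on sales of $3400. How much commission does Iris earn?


Convert rate to decimal:
5% = 0.05
Multiply by sales:
$3400 x 0.05 = $170

$170


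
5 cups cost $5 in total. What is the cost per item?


Total cost: $5
Number of items: 5
Unit price: $5 / 5 = $1

$1


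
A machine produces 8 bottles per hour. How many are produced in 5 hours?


Production rate: 8 bottles per hour
Time: 5 hours
Total: 8 x 5 = 40 bottles

40 bottles


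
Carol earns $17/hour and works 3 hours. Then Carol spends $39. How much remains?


Calculate earnings:
3 x $17 = $51
Subtract spending:
$51 - $39 = $12

$12


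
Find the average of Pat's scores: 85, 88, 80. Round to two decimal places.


Add the scores:
85 + 88 + 80 = 253
Divide by the number of tests:
253 / 3 = 84.3333... ≈ 84.33

84.33


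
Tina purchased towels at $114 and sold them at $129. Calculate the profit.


Selling price = $129
Cost price = $114
Profit = selling price - cost price:
Profit = $129 - $114 = $15

$15


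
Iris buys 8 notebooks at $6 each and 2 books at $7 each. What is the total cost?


Cost of notebooks:
8 x $6 = $48
Cost of books:
2 x $7 = $14
Add both:
$48 + $14 = $62

$62


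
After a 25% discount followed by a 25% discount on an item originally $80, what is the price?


First discount:
25% of $80 = $20
Price after first discount:
$80 - $20 = $60
Second discount:
25% of $60 = $15
Final price:
$60 - $15 = $45

$45


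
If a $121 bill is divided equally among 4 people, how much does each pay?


Total bill: $121
Number of people: 4
Each pays: $121 / 4 = $30.25

$30.25


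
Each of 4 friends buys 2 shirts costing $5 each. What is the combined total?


Cost per person:
2 x $5 = $10
Group total:
4 x $10 = $40

$40


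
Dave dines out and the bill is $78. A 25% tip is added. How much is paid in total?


Calculate the tip:
25% of $78 = $19.50
Add tip to meal cost:
$78 + $19.50 = $97.50

$97.50


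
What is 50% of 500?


Convert percentage to decimal:
50% = 0.5
Multiply:
500 x 0.5 = 250

250


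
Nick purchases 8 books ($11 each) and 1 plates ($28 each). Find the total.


Cost of books:
8 x $11 = $88
Cost of plates:
1 x $28 = $28
Add both:
$88 + $28 = $116

$116


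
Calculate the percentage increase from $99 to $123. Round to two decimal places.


Find the absolute change:
|123 - 99| = 24
Divide by original and multiply by 100:
24 / 99 x 100 = 24.2424...% ≈ 24.24%

24.24%


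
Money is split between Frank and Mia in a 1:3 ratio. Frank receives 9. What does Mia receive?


Find the multiplier:
9 / 1 = 9
Apply to Mia's share:
3 x 9 = 27

27


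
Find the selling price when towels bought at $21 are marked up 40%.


Calculate the markup amount:
40% of $21 = $8.40
Add to cost:
$21 + $8.40 = $29.40

$29.40


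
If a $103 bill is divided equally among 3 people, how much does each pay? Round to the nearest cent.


Total bill: $103
Number of people: 3
Each pays: $103 / 3 = $34.3333... ≈ $34.33

$34.33


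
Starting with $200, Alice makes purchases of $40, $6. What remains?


Add up expenses:
$40 + $6 = $46
Subtract from budget:
$200 - $46 = $154

$154


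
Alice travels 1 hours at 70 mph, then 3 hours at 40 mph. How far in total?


Leg 1 distance:
70 x 1 = 70 miles
Leg 2 distance:
40 x 3 = 120 miles
Total distance:
70 + 120 = 190 miles

190 miles


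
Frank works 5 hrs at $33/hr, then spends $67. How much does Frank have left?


Calculate earnings:
5 x $33 = $165
Subtract spending:
$165 - $67 = $98

$98


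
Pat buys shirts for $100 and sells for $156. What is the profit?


Selling price = $156
Cost price = $100
Profit = selling price - cost price:
Profit = $156 - $100 = $56

$56


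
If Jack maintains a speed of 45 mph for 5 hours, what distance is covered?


Use the formula: distance = speed x time
Speed = 45 mph, Time = 5 hours
45 x 5 = 225 miles

225 miles


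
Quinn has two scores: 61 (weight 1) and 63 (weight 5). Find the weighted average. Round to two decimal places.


Weighted sum:
1 x 61 + 5 x 63 = 376
Total weight:
1 + 5 = 6
Weighted average:
376 / 6 = 62.6666... ≈ 62.67

62.67


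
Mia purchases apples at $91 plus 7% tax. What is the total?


Calculate the tax:
7% of $91 = $6.37
Add tax to price:
$91 + $6.37 = $97.37

$97.37


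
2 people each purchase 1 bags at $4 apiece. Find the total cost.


Cost per person:
1 x $4 = $4
Group total:
2 x $4 = $8

$8


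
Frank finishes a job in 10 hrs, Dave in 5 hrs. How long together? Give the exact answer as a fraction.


Frank's rate: 1/10 of the job per hour
Dave's rate: 1/5 of the job per hour
Combined rate: 1/10 + 1/5 = 3/10 per hour
Time = 1 / (3/10) = 10/3 hours (≈ 3.33 hours)

10/3 hours


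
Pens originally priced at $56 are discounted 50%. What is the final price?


Calculate the discount amount:
50% of $56 = $28
Subtract from original:
$56 - $28 = $28

$28


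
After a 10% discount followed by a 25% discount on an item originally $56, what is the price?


First discount:
10% of $56 = $5.60
Price after first discount:
$56 - $5.60 = $50.40
Second discount:
25% of $50.40 = $12.60
Final price:
$50.40 - $12.60 = $37.80

$37.80


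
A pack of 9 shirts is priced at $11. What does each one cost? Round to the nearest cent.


Total cost: $11
Number of items: 9
Unit price: $11 / 9 = $1.2222... ≈ $1.22

$1.22


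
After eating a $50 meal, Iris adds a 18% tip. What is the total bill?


Calculate the tip:
18% of $50 = $9
Add tip to meal cost:
$50 + $9 = $59

$59


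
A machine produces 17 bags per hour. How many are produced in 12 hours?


Production rate: 17 bags per hour
Time: 12 hours
Total: 17 x 12 = 204 bags

204 bags


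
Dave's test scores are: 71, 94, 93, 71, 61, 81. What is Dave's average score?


Add the scores:
71 + 94 + 93 + 71 + 61 + 81 = 471
Divide by the number of tests:
471 / 6 = 78.5

78.5


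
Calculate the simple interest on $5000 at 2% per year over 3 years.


Use the formula I = P x R x T / 100
P x R x T = 5000 x 2 x 3 = 30000
I = 30000 / 100 = $300

$300


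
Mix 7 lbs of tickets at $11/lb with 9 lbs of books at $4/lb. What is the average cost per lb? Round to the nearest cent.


Cost of tickets:
7 x $11 = $77
Cost of books:
9 x $4 = $36
Total cost: $77 + $36 = $113
Total weight: 16 lbs
Average: $113 / 16 = $7.0625 ≈ $7.06/lb

$7.06/lb


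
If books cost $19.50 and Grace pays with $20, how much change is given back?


Start with the amount paid:
$20
Subtract the price:
$20 - $19.50 = $0.50

$0.50


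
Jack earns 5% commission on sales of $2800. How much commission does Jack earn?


Convert rate to decimal:
5% = 0.05
Multiply by sales:
$2800 x 0.05 = $140

$140


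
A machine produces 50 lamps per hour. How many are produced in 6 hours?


Production rate: 50 lamps per hour
Time: 6 hours
Total: 50 x 6 = 300 lamps

300 lamps


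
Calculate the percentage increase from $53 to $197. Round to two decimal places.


Find the absolute change:
|197 - 53| = 144
Divide by original and multiply by 100:
144 / 53 x 100 = 271.6981...% ≈ 271.7%

271.7%


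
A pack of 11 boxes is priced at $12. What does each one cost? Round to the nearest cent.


Total cost: $12
Number of items: 11
Unit price: $12 / 11 = $1.0909... ≈ $1.09

$1.09


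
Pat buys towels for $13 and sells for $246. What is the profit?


Selling price = $246
Cost price = $13
Profit = selling price - cost price:
Profit = $246 - $13 = $233

$233


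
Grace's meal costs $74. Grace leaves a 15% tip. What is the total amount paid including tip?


Calculate the tip:
15% of $74 = $11.10
Add tip to meal cost:
$74 + $11.10 = $85.10

$85.10


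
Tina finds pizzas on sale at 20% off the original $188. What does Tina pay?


Calculate the discount amount:
20% of $188 = $37.60
Subtract from original:
$188 - $37.60 = $150.40

$150.40


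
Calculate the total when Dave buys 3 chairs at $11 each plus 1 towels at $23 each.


Cost of chairs:
3 x $11 = $33
Cost of towels:
1 x $23 = $23
Add both:
$33 + $23 = $56

$56


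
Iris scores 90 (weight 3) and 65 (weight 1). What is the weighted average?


Weighted sum:
3 x 90 + 1 x 65 = 335
Total weight:
3 + 1 = 4
Weighted average:
335 / 4 = 83.75

83.75


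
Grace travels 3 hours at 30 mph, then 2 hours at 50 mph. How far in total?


Leg 1 distance:
30 x 3 = 90 miles
Leg 2 distance:
50 x 2 = 100 miles
Total distance:
90 + 100 = 190 miles

190 miles


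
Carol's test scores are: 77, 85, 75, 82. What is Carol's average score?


Add the scores:
77 + 85 + 75 + 82 = 319
Divide by the number of tests:
319 / 4 = 79.75

79.75


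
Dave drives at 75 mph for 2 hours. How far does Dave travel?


Use the formula: distance = speed x time
Speed = 75 mph, Time = 2 hours
75 x 2 = 150 miles

150 miles


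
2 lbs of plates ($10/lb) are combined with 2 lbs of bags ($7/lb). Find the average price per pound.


Cost of plates:
2 x $10 = $20
Cost of bags:
2 x $7 = $14
Total cost: $20 + $14 = $34
Total weight: 4 lbs
Average: $34 / 4 = $8.50/lb

$8.50/lb


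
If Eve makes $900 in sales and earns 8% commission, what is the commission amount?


Convert rate to decimal:
8% = 0.08
Multiply by sales:
$900 x 0.08 = $72

$72


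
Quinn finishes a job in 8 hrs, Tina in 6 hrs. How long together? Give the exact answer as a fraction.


Quinn's rate: 1/8 of the job per hour
Tina's rate: 1/6 of the job per hour
Combined rate: 1/8 + 1/6 = 7/24 per hour
Time = 1 / (7/24) = 24/7 hours (≈ 3.43 hours)

24/7 hours


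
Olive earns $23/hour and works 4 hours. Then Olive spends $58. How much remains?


Calculate earnings:
4 x $23 = $92
Subtract spending:
$92 - $58 = $34

$34


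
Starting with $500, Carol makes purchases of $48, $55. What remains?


Add up expenses:
$48 + $55 = $103
Subtract from budget:
$500 - $103 = $397

$397


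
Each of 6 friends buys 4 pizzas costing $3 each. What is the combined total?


Cost per person:
4 x $3 = $12
Group total:
6 x $12 = $72

$72


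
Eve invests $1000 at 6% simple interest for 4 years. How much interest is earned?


Use the formula I = P x R x T / 100
P x R x T = 1000 x 6 x 4 = 24000
I = 24000 / 100 = $240

$240


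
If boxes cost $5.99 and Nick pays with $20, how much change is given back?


Start with the amount paid:
$20
Subtract the price:
$20 - $5.99 = $14.01

$14.01


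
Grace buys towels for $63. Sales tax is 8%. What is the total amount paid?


Calculate the tax:
8% of $63 = $5.04
Add tax to price:
$63 + $5.04 = $68.04

$68.04


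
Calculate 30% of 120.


Convert percentage to decimal:
30% = 0.3
Multiply:
120 x 0.3 = 36

36


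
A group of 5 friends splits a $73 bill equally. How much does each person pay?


Total bill: $73
Number of people: 5
Each pays: $73 / 5 = $14.60

$14.60


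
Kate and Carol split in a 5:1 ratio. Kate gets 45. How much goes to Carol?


Find the multiplier:
45 / 5 = 9
Apply to Carol's share:
1 x 9 = 9

9


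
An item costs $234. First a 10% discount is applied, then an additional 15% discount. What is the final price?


First discount:
10% of $234 = $23.40
Price after first discount:
$234 - $23.40 = $210.60
Second discount:
15% of $210.60 = $31.59
Final price:
$210.60 - $31.59 = $179.01

$179.01


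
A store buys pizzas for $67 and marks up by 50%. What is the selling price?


Calculate the markup amount:
50% of $67 = $33.50
Add to cost:
$67 + $33.50 = $100.50

$100.50


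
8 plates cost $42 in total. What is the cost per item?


Total cost: $42
Number of items: 8
Unit price: $42 / 8 = $5.25

$5.25


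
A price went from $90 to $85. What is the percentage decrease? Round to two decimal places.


Find the absolute change:
|85 - 90| = 5
Divide by original and multiply by 100:
5 / 90 x 100 = 5.5555...% ≈ 5.56%

5.56%


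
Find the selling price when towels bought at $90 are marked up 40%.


Calculate the markup amount:
40% of $90 = $36
Add to cost:
$90 + $36 = $126

$126


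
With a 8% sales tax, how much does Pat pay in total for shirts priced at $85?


Calculate the tax:
8% of $85 = $6.80
Add tax to price:
$85 + $6.80 = $91.80

$91.80


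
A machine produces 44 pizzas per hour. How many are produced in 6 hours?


Production rate: 44 pizzas per hour
Time: 6 hours
Total: 44 x 6 = 264 pizzas

264 pizzas


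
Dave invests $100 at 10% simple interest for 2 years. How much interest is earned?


Use the formula I = P x R x T / 100
P x R x T = 100 x 10 x 2 = 2000
I = 2000 / 100 = $20

$20


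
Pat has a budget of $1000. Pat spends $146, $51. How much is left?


Add up expenses:
$146 + $51 = $197
Subtract from budget:
$1000 - $197 = $803

$803


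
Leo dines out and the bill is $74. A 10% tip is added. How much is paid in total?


Calculate the tip:
10% of $74 = $7.40
Add tip to meal cost:
$74 + $7.40 = $81.40

$81.40


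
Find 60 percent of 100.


Convert percentage to decimal:
60% = 0.6
Multiply:
100 x 0.6 = 60

60


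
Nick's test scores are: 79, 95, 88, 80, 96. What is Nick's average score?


Add the scores:
79 + 95 + 88 + 80 + 96 = 438
Divide by the number of tests:
438 / 5 = 87.6

87.6


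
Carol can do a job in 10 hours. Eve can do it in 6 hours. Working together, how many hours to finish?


Carol's rate: 1/10 of the job per hour
Eve's rate: 1/6 of the job per hour
Combined rate: 1/10 + 1/6 = 4/15 per hour
Time = 1 / (4/15) = 15/4 = 3.75 hours

3.75 hours


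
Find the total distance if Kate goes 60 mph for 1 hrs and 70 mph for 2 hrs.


Leg 1 distance:
60 x 1 = 60 miles
Leg 2 distance:
70 x 2 = 140 miles
Total distance:
60 + 140 = 200 miles

200 miles


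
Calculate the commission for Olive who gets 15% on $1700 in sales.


Convert rate to decimal:
15% = 0.15
Multiply by sales:
$1700 x 0.15 = $255

$255


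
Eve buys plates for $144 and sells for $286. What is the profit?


Selling price = $286
Cost price = $144
Profit = selling price - cost price:
Profit = $286 - $144 = $142

$142


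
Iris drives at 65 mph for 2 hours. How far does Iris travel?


Use the formula: distance = speed x time
Speed = 65 mph, Time = 2 hours
65 x 2 = 130 miles

130 miles


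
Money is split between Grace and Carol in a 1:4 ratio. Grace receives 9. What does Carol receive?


Find the multiplier:
9 / 1 = 9
Apply to Carol's share:
4 x 9 = 36

36


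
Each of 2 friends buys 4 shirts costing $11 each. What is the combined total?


Cost per person:
4 x $11 = $44
Group total:
2 x $44 = $88

$88


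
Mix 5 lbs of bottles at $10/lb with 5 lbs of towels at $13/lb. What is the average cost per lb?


Cost of bottles:
5 x $10 = $50
Cost of towels:
5 x $13 = $65
Total cost: $50 + $65 = $115
Total weight: 10 lbs
Average: $115 / 10 = $11.50/lb

$11.50/lb


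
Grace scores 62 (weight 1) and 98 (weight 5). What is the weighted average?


Weighted sum:
1 x 62 + 5 x 98 = 552
Total weight:
1 + 5 = 6
Weighted average:
552 / 6 = 92

92


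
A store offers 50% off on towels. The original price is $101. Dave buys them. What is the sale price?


Calculate the discount amount:
50% of $101 = $50.50
Subtract from original:
$101 - $50.50 = $50.50

$50.50


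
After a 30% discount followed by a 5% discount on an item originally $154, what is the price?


First discount:
30% of $154 = $46.20
Price after first discount:
$154 - $46.20 = $107.80
Second discount:
5% of $107.80 = $5.39
Final price:
$107.80 - $5.39 = $102.41

$102.41


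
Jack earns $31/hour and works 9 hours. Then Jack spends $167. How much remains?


Calculate earnings:
9 x $31 = $279
Subtract spending:
$279 - $167 = $112

$112


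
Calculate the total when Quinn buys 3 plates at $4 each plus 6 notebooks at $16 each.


Cost of plates:
3 x $4 = $12
Cost of notebooks:
6 x $16 = $96
Add both:
$12 + $96 = $108

$108


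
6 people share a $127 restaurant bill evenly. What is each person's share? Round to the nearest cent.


Total bill: $127
Number of people: 6
Each pays: $127 / 6 = $21.1666... ≈ $21.17

$21.17


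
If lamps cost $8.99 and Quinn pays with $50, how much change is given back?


Start with the amount paid:
$50
Subtract the price:
$50 - $8.99 = $41.01

$41.01


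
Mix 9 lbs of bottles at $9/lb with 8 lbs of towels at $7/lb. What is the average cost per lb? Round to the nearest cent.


Cost of bottles:
9 x $9 = $81
Cost of towels:
8 x $7 = $56
Total cost: $81 + $56 = $137
Total weight: 17 lbs
Average: $137 / 17 = $8.0588... ≈ $8.06/lb

$8.06/lb


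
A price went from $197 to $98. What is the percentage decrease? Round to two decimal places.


Find the absolute change:
|98 - 197| = 99
Divide by original and multiply by 100:
99 / 197 x 100 = 50.2538...% ≈ 50.25%

50.25%


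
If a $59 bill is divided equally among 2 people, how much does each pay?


Total bill: $59
Number of people: 2
Each pays: $59 / 2 = $29.50

$29.50


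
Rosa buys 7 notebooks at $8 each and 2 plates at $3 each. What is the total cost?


Cost of notebooks:
7 x $8 = $56
Cost of plates:
2 x $3 = $6
Add both:
$56 + $6 = $62

$62


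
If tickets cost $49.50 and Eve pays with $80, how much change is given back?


Start with the amount paid:
$80
Subtract the price:
$80 - $49.50 = $30.50

$30.50


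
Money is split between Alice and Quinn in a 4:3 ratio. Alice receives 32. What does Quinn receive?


Find the multiplier:
32 / 4 = 8
Apply to Quinn's share:
3 x 8 = 24

24


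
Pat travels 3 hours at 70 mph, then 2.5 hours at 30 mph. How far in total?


Leg 1 distance:
70 x 3 = 210 miles
Leg 2 distance:
30 x 2.5 = 75 miles
Total distance:
210 + 75 = 285 miles

285 miles


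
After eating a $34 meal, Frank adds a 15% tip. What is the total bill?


Calculate the tip:
15% of $34 = $5.10
Add tip to meal cost:
$34 + $5.10 = $39.10

$39.10


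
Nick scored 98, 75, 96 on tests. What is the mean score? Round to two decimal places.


Add the scores:
98 + 75 + 96 = 269
Divide by the number of tests:
269 / 3 = 89.6666... ≈ 89.67

89.67


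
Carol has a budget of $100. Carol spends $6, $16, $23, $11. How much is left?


Add up expenses:
$6 + $16 + $23 + $11 = $56
Subtract from budget:
$100 - $56 = $44

$44


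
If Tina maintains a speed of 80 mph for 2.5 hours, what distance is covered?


Use the formula: distance = speed x time
Speed = 80 mph, Time = 2.5 hours
80 x 2.5 = 200 miles

200 miles


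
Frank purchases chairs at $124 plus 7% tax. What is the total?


Calculate the tax:
7% of $124 = $8.68
Add tax to price:
$124 + $8.68 = $132.68

$132.68


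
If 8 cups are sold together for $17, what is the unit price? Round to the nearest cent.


Total cost: $17
Number of items: 8
Unit price: $17 / 8 = $2.125 ≈ $2.13

$2.13


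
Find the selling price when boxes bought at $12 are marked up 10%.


Calculate the markup amount:
10% of $12 = $1.20
Add to cost:
$12 + $1.20 = $13.20

$13.20


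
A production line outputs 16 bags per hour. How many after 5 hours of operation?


Production rate: 16 bags per hour
Time: 5 hours
Total: 16 x 5 = 80 bags

80 bags


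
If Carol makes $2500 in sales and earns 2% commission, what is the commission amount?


Convert rate to decimal:
2% = 0.02
Multiply by sales:
$2500 x 0.02 = $50

$50


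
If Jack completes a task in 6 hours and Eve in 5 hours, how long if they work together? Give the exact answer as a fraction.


Jack's rate: 1/6 of the job per hour
Eve's rate: 1/5 of the job per hour
Combined rate: 1/6 + 1/5 = 11/30 per hour
Time = 1 / (11/30) = 30/11 hours (≈ 2.73 hours)

30/11 hours


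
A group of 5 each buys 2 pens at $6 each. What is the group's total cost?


Cost per person:
2 x $6 = $12
Group total:
5 x $12 = $60

$60


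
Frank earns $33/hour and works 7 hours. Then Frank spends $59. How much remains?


Calculate earnings:
7 x $33 = $231
Subtract spending:
$231 - $59 = $172

$172


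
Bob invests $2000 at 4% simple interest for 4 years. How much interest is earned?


Use the formula I = P x R x T / 100
P x R x T = 2000 x 4 x 4 = 32000
I = 32000 / 100 = $320

$320


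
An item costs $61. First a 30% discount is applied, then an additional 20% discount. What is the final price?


First discount:
30% of $61 = $18.30
Price after first discount:
$61 - $18.30 = $42.70
Second discount:
20% of $42.70 = $8.54
Final price:
$42.70 - $8.54 = $34.16

$34.16


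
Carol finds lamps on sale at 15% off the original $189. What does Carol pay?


Calculate the discount amount:
15% of $189 = $28.35
Subtract from original:
$189 - $28.35 = $160.65

$160.65


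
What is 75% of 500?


Convert percentage to decimal:
75% = 0.75
Multiply:
500 x 0.75 = 375

375


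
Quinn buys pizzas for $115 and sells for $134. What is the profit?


Selling price = $134
Cost price = $115
Profit = selling price - cost price:
Profit = $134 - $115 = $19

$19


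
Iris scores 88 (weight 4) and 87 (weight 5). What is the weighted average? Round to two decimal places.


Weighted sum:
4 x 88 + 5 x 87 = 787
Total weight:
4 + 5 = 9
Weighted average:
787 / 9 = 87.4444... ≈ 87.44

87.44


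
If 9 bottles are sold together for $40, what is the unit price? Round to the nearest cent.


Total cost: $40
Number of items: 9
Unit price: $40 / 9 = $4.4444... ≈ $4.44

$4.44


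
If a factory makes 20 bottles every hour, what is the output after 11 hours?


Production rate: 20 bottles per hour
Time: 11 hours
Total: 20 x 11 = 220 bottles

220 bottles


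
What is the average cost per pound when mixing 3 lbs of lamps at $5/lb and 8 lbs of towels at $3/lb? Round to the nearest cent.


Cost of lamps:
3 x $5 = $15
Cost of towels:
8 x $3 = $24
Total cost: $15 + $24 = $39
Total weight: 11 lbs
Average: $39 / 11 = $3.5454... ≈ $3.55/lb

$3.55/lb


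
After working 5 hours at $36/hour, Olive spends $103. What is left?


Calculate earnings:
5 x $36 = $180
Subtract spending:
$180 - $103 = $77

$77


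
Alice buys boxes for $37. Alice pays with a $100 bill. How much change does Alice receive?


Start with the amount paid:
$100
Subtract the price:
$100 - $37 = $63

$63


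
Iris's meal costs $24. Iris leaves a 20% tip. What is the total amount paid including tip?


Calculate the tip:
20% of $24 = $4.80
Add tip to meal cost:
$24 + $4.80 = $28.80

$28.80


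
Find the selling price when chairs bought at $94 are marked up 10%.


Calculate the markup amount:
10% of $94 = $9.40
Add to cost:
$94 + $9.40 = $103.40

$103.40


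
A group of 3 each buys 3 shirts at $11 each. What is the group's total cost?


Cost per person:
3 x $11 = $33
Group total:
3 x $33 = $99

$99


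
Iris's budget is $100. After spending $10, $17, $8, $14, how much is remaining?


Add up expenses:
$10 + $17 + $8 + $14 = $49
Subtract from budget:
$100 - $49 = $51

$51


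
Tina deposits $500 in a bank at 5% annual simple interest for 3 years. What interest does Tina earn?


Use the formula I = P x R x T / 100
P x R x T = 500 x 5 x 3 = 7500
I = 7500 / 100 = $75

$75


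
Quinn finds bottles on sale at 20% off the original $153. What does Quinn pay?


Calculate the discount amount:
20% of $153 = $30.60
Subtract from original:
$153 - $30.60 = $122.40

$122.40


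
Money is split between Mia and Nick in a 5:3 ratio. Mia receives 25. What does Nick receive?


Find the multiplier:
25 / 5 = 5
Apply to Nick's share:
3 x 5 = 15

15


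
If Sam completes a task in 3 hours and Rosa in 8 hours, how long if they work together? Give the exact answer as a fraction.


Sam's rate: 1/3 of the job per hour
Rosa's rate: 1/8 of the job per hour
Combined rate: 1/3 + 1/8 = 11/24 per hour
Time = 1 / (11/24) = 24/11 hours (≈ 2.18 hours)

24/11 hours


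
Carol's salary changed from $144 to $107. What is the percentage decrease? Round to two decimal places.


Find the absolute change:
|107 - 144| = 37
Divide by original and multiply by 100:
37 / 144 x 100 = 25.6944...% ≈ 25.69%

25.69%


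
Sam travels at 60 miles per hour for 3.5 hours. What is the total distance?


Use the formula: distance = speed x time
Speed = 60 mph, Time = 3.5 hours
60 x 3.5 = 210 miles

210 miles


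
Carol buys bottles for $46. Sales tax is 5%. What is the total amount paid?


Calculate the tax:
5% of $46 = $2.30
Add tax to price:
$46 + $2.30 = $48.30

$48.30


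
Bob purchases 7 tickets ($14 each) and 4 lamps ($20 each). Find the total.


Cost of tickets:
7 x $14 = $98
Cost of lamps:
4 x $20 = $80
Add both:
$98 + $80 = $178

$178


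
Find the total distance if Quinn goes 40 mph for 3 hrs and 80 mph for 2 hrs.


Leg 1 distance:
40 x 3 = 120 miles
Leg 2 distance:
80 x 2 = 160 miles
Total distance:
120 + 160 = 280 miles

280 miles


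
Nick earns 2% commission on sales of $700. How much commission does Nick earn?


Convert rate to decimal:
2% = 0.02
Multiply by sales:
$700 x 0.02 = $14

$14


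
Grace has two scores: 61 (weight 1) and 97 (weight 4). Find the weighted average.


Weighted sum:
1 x 61 + 4 x 97 = 449
Total weight:
1 + 4 = 5
Weighted average:
449 / 5 = 89.8

89.8


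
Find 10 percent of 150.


Convert percentage to decimal:
10% = 0.1
Multiply:
150 x 0.1 = 15

15


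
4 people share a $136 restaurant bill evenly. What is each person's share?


Total bill: $136
Number of people: 4
Each pays: $136 / 4 = $34

$34


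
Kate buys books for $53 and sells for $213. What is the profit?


Selling price = $213
Cost price = $53
Profit = selling price - cost price:
Profit = $213 - $53 = $160

$160


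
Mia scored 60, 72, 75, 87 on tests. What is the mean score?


Add the scores:
60 + 72 + 75 + 87 = 294
Divide by the number of tests:
294 / 4 = 73.5

73.5


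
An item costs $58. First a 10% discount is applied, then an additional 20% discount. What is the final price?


First discount:
10% of $58 = $5.80
Price after first discount:
$58 - $5.80 = $52.20
Second discount:
20% of $52.20 = $10.44
Final price:
$52.20 - $10.44 = $41.76

$41.76


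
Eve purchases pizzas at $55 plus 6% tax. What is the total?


Calculate the tax:
6% of $55 = $3.30
Add tax to price:
$55 + $3.30 = $58.30

$58.30


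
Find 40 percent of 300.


Convert percentage to decimal:
40% = 0.4
Multiply:
300 x 0.4 = 120

120


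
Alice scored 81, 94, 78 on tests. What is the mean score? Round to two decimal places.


Add the scores:
81 + 94 + 78 = 253
Divide by the number of tests:
253 / 3 = 84.3333... ≈ 84.33

84.33


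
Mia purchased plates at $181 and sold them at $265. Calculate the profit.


Selling price = $265
Cost price = $181
Profit = selling price - cost price:
Profit = $265 - $181 = $84

$84


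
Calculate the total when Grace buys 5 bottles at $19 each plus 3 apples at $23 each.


Cost of bottles:
5 x $19 = $95
Cost of apples:
3 x $23 = $69
Add both:
$95 + $69 = $164

$164


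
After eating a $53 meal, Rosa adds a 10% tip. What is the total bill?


Calculate the tip:
10% of $53 = $5.30
Add tip to meal cost:
$53 + $5.30 = $58.30

$58.30


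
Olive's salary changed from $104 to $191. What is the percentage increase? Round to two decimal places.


Find the absolute change:
|191 - 104| = 87
Divide by original and multiply by 100:
87 / 104 x 100 = 83.6538...% ≈ 83.65%

83.65%


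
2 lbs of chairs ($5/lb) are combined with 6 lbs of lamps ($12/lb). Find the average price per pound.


Cost of chairs:
2 x $5 = $10
Cost of lamps:
6 x $12 = $72
Total cost: $10 + $72 = $82
Total weight: 8 lbs
Average: $82 / 8 = $10.25/lb

$10.25/lb


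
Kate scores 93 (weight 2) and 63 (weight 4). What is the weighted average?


Weighted sum:
2 x 93 + 4 x 63 = 438
Total weight:
2 + 4 = 6
Weighted average:
438 / 6 = 73

73


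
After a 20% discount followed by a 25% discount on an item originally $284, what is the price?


First discount:
20% of $284 = $56.80
Price after first discount:
$284 - $56.80 = $227.20
Second discount:
25% of $227.20 = $56.80
Final price:
$227.20 - $56.80 = $170.40

$170.40


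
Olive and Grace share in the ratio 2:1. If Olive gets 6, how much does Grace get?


Find the multiplier:
6 / 2 = 3
Apply to Grace's share:
1 x 3 = 3

3


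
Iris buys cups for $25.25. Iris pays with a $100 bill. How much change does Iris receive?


Start with the amount paid:
$100
Subtract the price:
$100 - $25.25 = $74.75

$74.75


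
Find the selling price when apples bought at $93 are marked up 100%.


Calculate the markup amount:
100% of $93 = $93
Add to cost:
$93 + $93 = $186

$186


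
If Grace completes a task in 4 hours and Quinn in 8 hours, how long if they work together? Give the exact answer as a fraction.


Grace's rate: 1/4 of the job per hour
Quinn's rate: 1/8 of the job per hour
Combined rate: 1/4 + 1/8 = 3/8 per hour
Time = 1 / (3/8) = 8/3 hours (≈ 2.67 hours)

8/3 hours


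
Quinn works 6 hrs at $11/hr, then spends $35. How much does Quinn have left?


Calculate earnings:
6 x $11 = $66
Subtract spending:
$66 - $35 = $31

$31


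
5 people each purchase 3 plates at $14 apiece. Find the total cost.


Cost per person:
3 x $14 = $42
Group total:
5 x $42 = $210

$210


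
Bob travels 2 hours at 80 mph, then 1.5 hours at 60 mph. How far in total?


Leg 1 distance:
80 x 2 = 160 miles
Leg 2 distance:
60 x 1.5 = 90 miles
Total distance:
160 + 90 = 250 miles

250 miles


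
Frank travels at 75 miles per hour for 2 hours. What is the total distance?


Use the formula: distance = speed x time
Speed = 75 mph, Time = 2 hours
75 x 2 = 150 miles

150 miles


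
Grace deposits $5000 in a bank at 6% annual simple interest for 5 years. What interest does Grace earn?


Use the formula I = P x R x T / 100
P x R x T = 5000 x 6 x 5 = 150000
I = 150000 / 100 = $1500

$1500


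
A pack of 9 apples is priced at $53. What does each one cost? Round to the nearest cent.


Total cost: $53
Number of items: 9
Unit price: $53 / 9 = $5.8888... ≈ $5.89

$5.89


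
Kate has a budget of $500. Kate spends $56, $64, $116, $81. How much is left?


Add up expenses:
$56 + $64 + $116 + $81 = $317
Subtract from budget:
$500 - $317 = $183

$183


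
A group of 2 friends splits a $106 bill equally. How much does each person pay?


Total bill: $106
Number of people: 2
Each pays: $106 / 2 = $53

$53


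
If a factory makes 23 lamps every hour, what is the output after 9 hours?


Production rate: 23 lamps per hour
Time: 9 hours
Total: 23 x 9 = 207 lamps

207 lamps


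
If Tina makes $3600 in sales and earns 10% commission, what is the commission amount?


Convert rate to decimal:
10% = 0.1
Multiply by sales:
$3600 x 0.1 = $360

$360


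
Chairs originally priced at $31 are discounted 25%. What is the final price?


Calculate the discount amount:
25% of $31 = $7.75
Subtract from original:
$31 - $7.75 = $23.25

$23.25


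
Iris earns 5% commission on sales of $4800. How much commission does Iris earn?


Convert rate to decimal:
5% = 0.05
Multiply by sales:
$4800 x 0.05 = $240

$240


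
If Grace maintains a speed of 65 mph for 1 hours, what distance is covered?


Use the formula: distance = speed x time
Speed = 65 mph, Time = 1 hours
65 x 1 = 65 miles

65 miles


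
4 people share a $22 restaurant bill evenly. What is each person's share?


Total bill: $22
Number of people: 4
Each pays: $22 / 4 = $5.50

$5.50


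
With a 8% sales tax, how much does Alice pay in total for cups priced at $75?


Calculate the tax:
8% of $75 = $6
Add tax to price:
$75 + $6 = $81

$81


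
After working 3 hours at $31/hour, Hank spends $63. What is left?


Calculate earnings:
3 x $31 = $93
Subtract spending:
$93 - $63 = $30

$30


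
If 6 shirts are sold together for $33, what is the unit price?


Total cost: $33
Number of items: 6
Unit price: $33 / 6 = $5.50

$5.50


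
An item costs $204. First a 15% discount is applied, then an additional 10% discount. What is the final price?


First discount:
15% of $204 = $30.60
Price after first discount:
$204 - $30.60 = $173.40
Second discount:
10% of $173.40 = $17.34
Final price:
$173.40 - $17.34 = $156.06

$156.06


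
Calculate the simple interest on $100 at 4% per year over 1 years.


Use the formula I = P x R x T / 100
P x R x T = 100 x 4 x 1 = 400
I = 400 / 100 = $4

$4


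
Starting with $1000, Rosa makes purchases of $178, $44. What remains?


Add up expenses:
$178 + $44 = $222
Subtract from budget:
$1000 - $222 = $778

$778


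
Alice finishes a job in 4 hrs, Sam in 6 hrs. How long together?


Alice's rate: 1/4 of the job per hour
Sam's rate: 1/6 of the job per hour
Combined rate: 1/4 + 1/6 = 5/12 per hour
Time = 1 / (5/12) = 12/5 = 2.4 hours

2.4 hours


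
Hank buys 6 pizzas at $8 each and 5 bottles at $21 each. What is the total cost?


Cost of pizzas:
6 x $8 = $48
Cost of bottles:
5 x $21 = $105
Add both:
$48 + $105 = $153

$153


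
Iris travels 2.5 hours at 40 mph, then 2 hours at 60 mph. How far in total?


Leg 1 distance:
40 x 2.5 = 100 miles
Leg 2 distance:
60 x 2 = 120 miles
Total distance:
100 + 120 = 220 miles

220 miles
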